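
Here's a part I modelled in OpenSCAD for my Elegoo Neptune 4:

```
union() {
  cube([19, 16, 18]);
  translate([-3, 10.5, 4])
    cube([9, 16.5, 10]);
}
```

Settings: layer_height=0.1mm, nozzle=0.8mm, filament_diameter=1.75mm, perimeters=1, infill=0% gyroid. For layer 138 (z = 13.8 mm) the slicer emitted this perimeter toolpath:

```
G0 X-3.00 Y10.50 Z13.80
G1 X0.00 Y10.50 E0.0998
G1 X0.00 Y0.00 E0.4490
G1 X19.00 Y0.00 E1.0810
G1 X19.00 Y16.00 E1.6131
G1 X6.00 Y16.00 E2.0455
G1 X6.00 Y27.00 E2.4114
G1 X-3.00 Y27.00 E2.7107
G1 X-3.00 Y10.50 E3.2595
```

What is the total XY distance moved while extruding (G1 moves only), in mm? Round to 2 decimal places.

Sum the Euclidean lengths of each G1 segment: total = 98.00 mm.

98.00 mm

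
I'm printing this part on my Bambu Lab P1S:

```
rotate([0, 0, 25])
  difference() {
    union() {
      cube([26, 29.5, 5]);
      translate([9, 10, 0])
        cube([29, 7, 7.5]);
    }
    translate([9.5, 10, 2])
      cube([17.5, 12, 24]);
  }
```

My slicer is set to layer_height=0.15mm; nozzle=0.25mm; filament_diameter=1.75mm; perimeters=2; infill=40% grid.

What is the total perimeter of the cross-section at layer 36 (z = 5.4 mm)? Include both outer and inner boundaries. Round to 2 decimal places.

51.00 mm

At z = 5.4 mm: the cube does not reach this height (z outside [0, 5]); the cube at (9, 10) (footprint 29×7) is included at this height (perimeter 72.00 mm); Combining (union): only the 29×7 cube at (9, 10) is present, so the union is just that shape — boundary = 72.00 mm; the cube at (9.5, 10) is present — its section is the full 17.5×12 rectangle (perimeter 59.00 mm); After the difference (first − rest): starting from the result so far, the 17.5×12 cube at (9.5, 10) partially overlaps it — only the 122.50 mm² overlap (of its 210.00 mm²) is removed, clipping the outline — boundary = 51.00 mm; (rotated 25° about Z; rotation is an isometry so areas/perimeters/island counts are preserved). Overall, the cross-section has 2 separate islands. Total boundary length (outer) = 51.00 mm.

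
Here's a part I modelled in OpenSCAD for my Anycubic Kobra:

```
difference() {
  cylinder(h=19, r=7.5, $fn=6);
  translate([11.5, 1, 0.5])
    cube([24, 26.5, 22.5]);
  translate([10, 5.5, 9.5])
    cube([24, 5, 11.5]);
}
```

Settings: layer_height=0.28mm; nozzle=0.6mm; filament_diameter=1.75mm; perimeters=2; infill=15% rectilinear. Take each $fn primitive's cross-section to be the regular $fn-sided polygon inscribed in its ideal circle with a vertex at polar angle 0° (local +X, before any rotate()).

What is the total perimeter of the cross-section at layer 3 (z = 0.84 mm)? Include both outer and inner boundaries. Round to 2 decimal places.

At z = 0.84 mm: the r=7.5 cylinder gives a regular 6-gon of circumradius 7.5 (constant along its height) (perimeter = 2·6·7.500·sin(180°/6) = 45.00 mm); the 24×26.5 cube at (11.5, 1) contributes its full rectangle (perimeter 101.00 mm); the cube at (10, 5.5) does not reach this height (z outside [9.5, 21]); Subtracting the remaining from the first: starting from the r=7.5 cylinder, the 24×26.5 cube at (11.5, 1) misses the remaining region (no effect) — boundary = 45.00 mm. Overall, the cross-section is a single solid region. Total boundary length (outer) = 45.00 mm.

45.00 mm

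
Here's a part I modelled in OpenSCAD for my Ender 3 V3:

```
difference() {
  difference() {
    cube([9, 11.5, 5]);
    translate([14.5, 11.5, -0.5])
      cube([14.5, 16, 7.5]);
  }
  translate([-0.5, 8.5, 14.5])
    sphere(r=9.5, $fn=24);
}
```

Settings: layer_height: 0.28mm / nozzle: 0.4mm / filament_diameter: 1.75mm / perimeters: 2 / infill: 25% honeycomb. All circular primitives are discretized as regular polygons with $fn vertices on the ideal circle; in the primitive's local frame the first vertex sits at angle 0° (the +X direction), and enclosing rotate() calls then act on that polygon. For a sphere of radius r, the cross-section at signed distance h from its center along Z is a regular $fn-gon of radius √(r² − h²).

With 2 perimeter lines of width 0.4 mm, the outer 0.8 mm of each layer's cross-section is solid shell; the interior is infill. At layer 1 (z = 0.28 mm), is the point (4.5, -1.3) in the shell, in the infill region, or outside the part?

At z = 0.28 mm: the cube is present — its section is the full 9×11.5 rectangle; the cube at (14.5, 11.5) (footprint 14.5×16) is included at this height; Subtracting the remaining from the first: starting from the 9×11.5 cube, the 14.5×16 cube at (14.5, 11.5) misses the remaining region (no effect) — 1 connected region; the sphere at (-0.5, 8.5) is absent (|z−center|=14.220 > r=9.5); Taking the first minus the rest: none of the subtracted shapes is present at this height, so that combined region is unchanged — 1 connected region. Overall, the cross-section is a single solid region. The nearest boundary edge runs (9.00, 0.00)→(0.00, 0.00); distance from the point to it = 1.30 mm. The point is not inside any of the regions above, so it lies outside the cross-section (1.30 mm from the nearest boundary).

outside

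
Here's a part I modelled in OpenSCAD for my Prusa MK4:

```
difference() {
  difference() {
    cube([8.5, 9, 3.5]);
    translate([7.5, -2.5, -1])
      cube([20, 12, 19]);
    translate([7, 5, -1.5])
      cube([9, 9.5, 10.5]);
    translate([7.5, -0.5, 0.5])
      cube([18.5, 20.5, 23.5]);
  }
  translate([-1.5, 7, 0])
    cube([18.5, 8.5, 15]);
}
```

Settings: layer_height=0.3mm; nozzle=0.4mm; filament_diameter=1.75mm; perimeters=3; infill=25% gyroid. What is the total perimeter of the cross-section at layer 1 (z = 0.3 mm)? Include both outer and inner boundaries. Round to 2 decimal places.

At z = 0.3 mm: the cube is present — its section is the full 8.5×9 rectangle (perimeter 35.00 mm); the cube at (7.5, -2.5) (footprint 20×12) is included at this height (perimeter 64.00 mm); the 9×9.5 cube at (7, 5) contributes its full rectangle (perimeter 37.00 mm); the cube at (7.5, -0.5) is absent (z outside [0.5, 24]); Taking the first minus the rest: starting from the 8.5×9 cube, the 20×12 cube at (7.5, -2.5) partially overlaps it — only the 9.00 mm² overlap (of its 240.00 mm²) is removed, clipping the outline; the 9×9.5 cube at (7, 5) partially overlaps it — only the 2.00 mm² overlap (of its 85.50 mm²) is removed, clipping the outline — boundary = 33.00 mm; the 18.5×8.5 cube at (-1.5, 7) contributes its full rectangle (perimeter 54.00 mm); Taking the first minus the rest: starting from the result so far, the 18.5×8.5 cube at (-1.5, 7) partially overlaps it — only the 14.00 mm² overlap (of its 157.25 mm²) is removed, clipping the outline — boundary = 29.00 mm. Overall, the cross-section is a single solid region. Total boundary length (outer) = 29.00 mm.

29.00 mm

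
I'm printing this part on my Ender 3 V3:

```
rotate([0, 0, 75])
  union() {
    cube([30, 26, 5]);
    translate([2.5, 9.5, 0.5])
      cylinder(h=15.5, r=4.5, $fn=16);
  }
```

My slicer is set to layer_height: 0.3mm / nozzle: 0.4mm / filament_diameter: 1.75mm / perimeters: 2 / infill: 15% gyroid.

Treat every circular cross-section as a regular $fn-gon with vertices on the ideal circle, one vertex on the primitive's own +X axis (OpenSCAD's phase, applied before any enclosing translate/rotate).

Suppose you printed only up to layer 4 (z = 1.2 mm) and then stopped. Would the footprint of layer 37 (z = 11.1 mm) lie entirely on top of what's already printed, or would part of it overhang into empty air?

Compare the two slices. At z = 1.2: the cube (footprint 30×26) is included at this height (area 780.00 mm²); the r=4.5 cylinder at (2.5, 9.5) gives a regular 16-gon of circumradius 4.5 (constant along its height) (area = (16/2)·4.500²·sin(360°/16) = 61.99 mm²); Combining (union): the regions partially overlap — summed areas 841.99 mm² minus the doubly-counted overlap 51.97 mm² gives 790.02 mm² — area = 790.02 mm²; (whole slice rotated 75° about Z — lengths, areas and connectivity unchanged). At z = 11.1: the cube is absent (z outside [0, 5]); the r=4.5 cylinder at (2.5, 9.5) contributes a regular 16-gon of circumradius 4.5 (area = (16/2)·4.500²·sin(360°/16) = 61.99 mm²); Combining (union): only the r=4.5 cylinder at (2.5, 9.5) is present, so the union is just that shape — area = 61.99 mm²; (rotated 75° about Z; rotation is an isometry so areas/perimeters/island counts are preserved). Checking containment: the cross-section at z = 11.1 is a subset of the cross-section at z = 1.2.

entirely on top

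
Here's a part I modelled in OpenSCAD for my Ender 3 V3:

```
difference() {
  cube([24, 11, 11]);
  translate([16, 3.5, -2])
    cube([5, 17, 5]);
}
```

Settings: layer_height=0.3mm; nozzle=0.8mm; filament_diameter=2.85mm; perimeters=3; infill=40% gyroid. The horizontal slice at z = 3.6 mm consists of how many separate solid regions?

1

At z = 3.6 mm: the cube is present — its section is the full 24×11 rectangle; the cube at (16, 3.5) is not intersected at this z (z outside [-2, 3]); Subtracting the remaining from the first: none of the subtracted shapes is present at this height, so the 24×11 cube is unchanged — 1 connected region. The result has 1 disconnected region.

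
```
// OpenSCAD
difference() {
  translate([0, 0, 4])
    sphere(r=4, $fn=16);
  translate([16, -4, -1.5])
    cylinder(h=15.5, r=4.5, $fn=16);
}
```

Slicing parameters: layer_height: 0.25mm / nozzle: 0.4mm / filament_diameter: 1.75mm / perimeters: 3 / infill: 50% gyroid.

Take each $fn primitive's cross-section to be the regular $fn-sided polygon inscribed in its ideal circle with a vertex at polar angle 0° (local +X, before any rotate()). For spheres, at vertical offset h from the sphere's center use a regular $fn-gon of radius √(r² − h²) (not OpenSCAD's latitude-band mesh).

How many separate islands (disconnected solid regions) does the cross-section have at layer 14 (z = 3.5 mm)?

At z = 3.5 mm: the r=4 sphere contributes a regular 16-gon of circumradius √(4²−0.5²) = 3.969; the r=4.5 cylinder at (16, -4) gives a regular 16-gon of circumradius 4.5 (constant along its height); After the difference (first − rest): starting from the r=4 sphere, the r=4.5 cylinder at (16, -4) misses the remaining region (no effect) — 1 connected region. Overall, the cross-section is a single solid region. Island count = 1.

1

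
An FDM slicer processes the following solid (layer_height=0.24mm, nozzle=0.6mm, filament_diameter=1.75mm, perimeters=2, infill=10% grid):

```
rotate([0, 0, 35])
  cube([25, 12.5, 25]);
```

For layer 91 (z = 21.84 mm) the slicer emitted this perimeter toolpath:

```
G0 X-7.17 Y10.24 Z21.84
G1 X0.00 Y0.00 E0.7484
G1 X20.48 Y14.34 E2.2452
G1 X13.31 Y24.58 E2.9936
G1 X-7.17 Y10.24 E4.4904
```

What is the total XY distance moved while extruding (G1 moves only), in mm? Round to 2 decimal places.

75.00 mm

Sum the Euclidean lengths of each G1 segment: total = 75.00 mm.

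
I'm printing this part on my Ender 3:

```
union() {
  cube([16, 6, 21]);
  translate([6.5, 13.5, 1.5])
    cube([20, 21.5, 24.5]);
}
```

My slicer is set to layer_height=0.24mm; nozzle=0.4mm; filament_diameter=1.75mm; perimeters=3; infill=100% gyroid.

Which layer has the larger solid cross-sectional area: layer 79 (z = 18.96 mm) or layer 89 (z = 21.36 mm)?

Layer 79 (z = 18.96): the cube is present — its section is the full 16×6 rectangle (area 96.00 mm²); the cube at (6.5, 13.5) (footprint 20×21.5) is included at this height (area 430.00 mm²); Taking the union: the 2 present regions are separate (no shared area or edge), so areas and boundary lengths simply add and each stays a separate island — area = 526.00 mm². So its area = 526.00 mm². Layer 89 (z = 21.36): the cube is not intersected at this z (z outside [0, 21]); the 20×21.5 cube at (6.5, 13.5) contributes its full rectangle (area 430.00 mm²); Merging all regions: only the 20×21.5 cube at (6.5, 13.5) is present, so the union is just that shape — area = 430.00 mm². So its area = 430.00 mm². Layer 79 is larger (526.00 vs 430.00 mm²).

layer 79 (z = 18.96 mm)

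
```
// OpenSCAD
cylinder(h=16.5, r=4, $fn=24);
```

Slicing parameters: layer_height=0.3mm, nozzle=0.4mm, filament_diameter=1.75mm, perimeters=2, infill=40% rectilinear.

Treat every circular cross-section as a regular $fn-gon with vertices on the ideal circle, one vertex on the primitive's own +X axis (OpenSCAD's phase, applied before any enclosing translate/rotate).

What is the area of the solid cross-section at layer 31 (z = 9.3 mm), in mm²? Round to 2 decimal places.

At z = 9.3 mm: the r=4 cylinder contributes a regular 24-gon of circumradius 4 (area = (24/2)·4.000²·sin(360°/24) = 49.69 mm²). Overall, the cross-section is a single solid region. Net area = 49.69 mm².

49.69 mm²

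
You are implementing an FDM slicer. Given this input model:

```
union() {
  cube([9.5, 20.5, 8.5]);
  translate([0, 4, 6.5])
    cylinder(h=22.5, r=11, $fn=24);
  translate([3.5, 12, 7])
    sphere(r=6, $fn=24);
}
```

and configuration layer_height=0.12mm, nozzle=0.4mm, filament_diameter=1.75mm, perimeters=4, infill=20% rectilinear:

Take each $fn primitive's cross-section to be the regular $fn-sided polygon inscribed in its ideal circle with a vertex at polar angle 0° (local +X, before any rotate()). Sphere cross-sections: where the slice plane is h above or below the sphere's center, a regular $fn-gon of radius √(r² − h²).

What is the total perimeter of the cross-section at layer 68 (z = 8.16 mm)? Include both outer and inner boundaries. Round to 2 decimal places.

82.64 mm

At z = 8.16 mm: the cube (footprint 9.5×20.5) is included at this height (perimeter 60.00 mm); the cylinder at (0, 4): section is a regular 24-gon, circumradius r=11 (perimeter = 2·24·11.000·sin(180°/24) = 68.92 mm); the r=6 sphere at (3.5, 12) contributes a regular 24-gon of circumradius √(6²−1.16²) = 5.887 (perimeter = 2·24·5.887·sin(180°/24) = 36.88 mm); Combining (union): the regions partially overlap (shared area 232.69 mm²), so the edge portions inside another operand are dropped and the merged outline is re-measured after clipping — boundary = 82.64 mm. Overall, the cross-section is a single solid region. Total boundary length (outer) = 82.64 mm.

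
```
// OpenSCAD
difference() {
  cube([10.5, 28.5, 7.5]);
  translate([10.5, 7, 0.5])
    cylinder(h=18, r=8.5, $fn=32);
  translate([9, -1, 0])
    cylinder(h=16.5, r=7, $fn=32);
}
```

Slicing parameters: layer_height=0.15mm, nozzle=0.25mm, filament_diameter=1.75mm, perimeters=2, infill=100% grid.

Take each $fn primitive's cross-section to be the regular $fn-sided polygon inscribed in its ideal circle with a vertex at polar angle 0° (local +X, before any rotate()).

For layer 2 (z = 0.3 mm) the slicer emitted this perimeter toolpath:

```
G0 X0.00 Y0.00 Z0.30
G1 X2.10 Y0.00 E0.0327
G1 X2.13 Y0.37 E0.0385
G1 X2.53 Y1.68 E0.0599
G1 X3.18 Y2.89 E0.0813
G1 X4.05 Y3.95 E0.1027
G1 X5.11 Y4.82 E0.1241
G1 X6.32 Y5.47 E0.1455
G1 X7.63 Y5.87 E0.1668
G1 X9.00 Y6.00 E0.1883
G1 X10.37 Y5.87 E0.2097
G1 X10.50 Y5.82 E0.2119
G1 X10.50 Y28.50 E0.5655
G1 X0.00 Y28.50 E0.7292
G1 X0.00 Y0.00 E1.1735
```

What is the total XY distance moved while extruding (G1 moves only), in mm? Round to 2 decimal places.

Sum the Euclidean lengths of each G1 segment: total = 75.27 mm.

75.27 mm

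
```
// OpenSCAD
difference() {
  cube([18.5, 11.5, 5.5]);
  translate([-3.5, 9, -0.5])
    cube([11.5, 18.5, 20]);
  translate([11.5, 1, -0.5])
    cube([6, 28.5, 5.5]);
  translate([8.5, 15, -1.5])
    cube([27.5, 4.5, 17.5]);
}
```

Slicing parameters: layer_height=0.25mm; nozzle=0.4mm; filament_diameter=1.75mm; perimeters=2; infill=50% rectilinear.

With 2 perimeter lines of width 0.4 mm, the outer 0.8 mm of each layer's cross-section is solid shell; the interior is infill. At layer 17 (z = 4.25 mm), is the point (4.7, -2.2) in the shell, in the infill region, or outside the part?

outside

At z = 4.25 mm: the cube (footprint 18.5×11.5) is included at this height; the cube at (-3.5, 9) is present — its section is the full 11.5×18.5 rectangle; the cube at (11.5, 1) is present — its section is the full 6×28.5 rectangle; the 27.5×4.5 cube at (8.5, 15) contributes its full rectangle; Subtracting the remaining from the first: starting from the 18.5×11.5 cube, the 11.5×18.5 cube at (-3.5, 9) partially overlaps it — only the 20.00 mm² overlap (of its 212.75 mm²) is removed, clipping the outline; the 6×28.5 cube at (11.5, 1) partially overlaps it — only the 63.00 mm² overlap (of its 171.00 mm²) is removed, clipping the outline; the 27.5×4.5 cube at (8.5, 15) misses the remaining region (no effect) — 1 connected region. Overall, the cross-section is a single solid region. The nearest boundary edge runs (18.50, 0.00)→(0.00, 0.00); distance from the point to it = 2.20 mm. The point is not inside any of the regions above, so it lies outside the cross-section (2.20 mm from the nearest boundary).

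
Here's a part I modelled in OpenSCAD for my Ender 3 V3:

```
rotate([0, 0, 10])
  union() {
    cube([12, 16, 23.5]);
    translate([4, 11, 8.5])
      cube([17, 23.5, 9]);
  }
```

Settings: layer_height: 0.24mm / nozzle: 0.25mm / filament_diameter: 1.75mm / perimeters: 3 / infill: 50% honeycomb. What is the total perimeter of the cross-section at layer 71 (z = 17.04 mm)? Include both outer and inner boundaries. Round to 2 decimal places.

At z = 17.04 mm: the cube is present — its section is the full 12×16 rectangle (perimeter 56.00 mm); the cube at (4, 11) is present — its section is the full 17×23.5 rectangle (perimeter 81.00 mm); Taking the union: the regions partially overlap (shared area 40.00 mm²), so the edge portions inside another operand are dropped and the merged outline is re-measured after clipping — boundary = 111.00 mm; (rotated 10° about Z; rotation is an isometry so areas/perimeters/island counts are preserved). Overall, the cross-section is a single solid region. Total boundary length (outer) = 111.00 mm.

111.00 mm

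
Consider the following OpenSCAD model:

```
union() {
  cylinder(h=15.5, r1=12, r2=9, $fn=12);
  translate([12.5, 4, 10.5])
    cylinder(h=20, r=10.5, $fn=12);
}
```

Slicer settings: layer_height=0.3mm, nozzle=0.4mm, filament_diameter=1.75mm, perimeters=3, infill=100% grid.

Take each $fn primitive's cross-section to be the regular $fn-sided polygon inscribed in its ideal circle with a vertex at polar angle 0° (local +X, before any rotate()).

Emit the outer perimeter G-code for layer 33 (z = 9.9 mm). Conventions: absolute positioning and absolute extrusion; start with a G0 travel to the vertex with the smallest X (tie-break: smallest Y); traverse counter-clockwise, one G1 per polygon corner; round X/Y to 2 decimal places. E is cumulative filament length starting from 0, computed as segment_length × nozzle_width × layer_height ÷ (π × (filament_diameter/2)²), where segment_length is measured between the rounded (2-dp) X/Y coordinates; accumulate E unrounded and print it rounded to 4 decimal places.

G0 X-10.08 Y0.00 Z9.90
G1 X-8.73 Y-5.04 E0.2603
G1 X-5.04 Y-8.73 E0.5207
G1 X0.00 Y-10.08 E0.7810
G1 X5.04 Y-8.73 E1.0413
G1 X8.73 Y-5.04 E1.3016
G1 X10.08 Y0.00 E1.5619
G1 X8.73 Y5.04 E1.8223
G1 X5.04 Y8.73 E2.0826
G1 X0.00 Y10.08 E2.3429
G1 X-5.04 Y8.73 E2.6032
G1 X-8.73 Y5.04 E2.8636
G1 X-10.08 Y0.00 E3.1239

At z = 9.9 mm: the cone: at t=0.639 of its height the radius interpolates to r₁+(r₂−r₁)t = 10.084, giving a regular 12-gon of that circumradius; the cylinder at (12.5, 4) does not reach this height (z outside [10.5, 30.5]); Merging all regions: only the cone is present, so the union is just that shape — 1 connected region. The outline is a single polygon with 12 vertices. Extrusion per mm of travel: 0.4 × 0.3 / (π × 0.875²) = 0.049890. Accumulating E over each segment gives final E = 3.1239.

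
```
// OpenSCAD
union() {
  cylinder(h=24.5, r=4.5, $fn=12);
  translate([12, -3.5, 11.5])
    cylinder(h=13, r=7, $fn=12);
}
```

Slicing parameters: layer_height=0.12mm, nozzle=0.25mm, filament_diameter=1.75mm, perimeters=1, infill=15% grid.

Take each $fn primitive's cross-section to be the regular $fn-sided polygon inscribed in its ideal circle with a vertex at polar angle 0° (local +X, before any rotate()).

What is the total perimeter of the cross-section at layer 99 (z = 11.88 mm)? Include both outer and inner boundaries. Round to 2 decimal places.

71.43 mm

At z = 11.88 mm: the r=4.5 cylinder contributes a regular 12-gon of circumradius 4.5 (perimeter = 2·12·4.500·sin(180°/12) = 27.95 mm); the r=7 cylinder at (12, -3.5) contributes a regular 12-gon of circumradius 7 (perimeter = 2·12·7.000·sin(180°/12) = 43.48 mm); Taking the union: the 2 present regions are separate (no shared area or edge), so areas and boundary lengths simply add and each stays a separate island — boundary = 71.43 mm. Overall, the cross-section has 2 separate islands. Total boundary length (outer) = 71.43 mm.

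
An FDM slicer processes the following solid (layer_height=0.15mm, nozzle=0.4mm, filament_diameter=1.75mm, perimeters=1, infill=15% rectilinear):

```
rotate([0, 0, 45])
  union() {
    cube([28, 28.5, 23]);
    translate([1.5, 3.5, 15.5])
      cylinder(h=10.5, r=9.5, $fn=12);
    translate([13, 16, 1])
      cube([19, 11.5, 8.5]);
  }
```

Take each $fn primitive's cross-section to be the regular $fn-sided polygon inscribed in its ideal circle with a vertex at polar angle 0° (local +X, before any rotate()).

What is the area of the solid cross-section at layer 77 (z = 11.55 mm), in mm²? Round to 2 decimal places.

798.00 mm²

At z = 11.55 mm: the 28×28.5 cube contributes its full rectangle (area 798.00 mm²); the cylinder at (1.5, 3.5) does not reach this height (z outside [15.5, 26]); the cube at (13, 16) is absent (z outside [1, 9.5]); Merging all regions: only the 28×28.5 cube is present, so the union is just that shape — area = 798.00 mm²; (rotated 45° about Z; rotation is an isometry so areas/perimeters/island counts are preserved). Overall, the cross-section is a single solid region. Net area = 798.00 mm².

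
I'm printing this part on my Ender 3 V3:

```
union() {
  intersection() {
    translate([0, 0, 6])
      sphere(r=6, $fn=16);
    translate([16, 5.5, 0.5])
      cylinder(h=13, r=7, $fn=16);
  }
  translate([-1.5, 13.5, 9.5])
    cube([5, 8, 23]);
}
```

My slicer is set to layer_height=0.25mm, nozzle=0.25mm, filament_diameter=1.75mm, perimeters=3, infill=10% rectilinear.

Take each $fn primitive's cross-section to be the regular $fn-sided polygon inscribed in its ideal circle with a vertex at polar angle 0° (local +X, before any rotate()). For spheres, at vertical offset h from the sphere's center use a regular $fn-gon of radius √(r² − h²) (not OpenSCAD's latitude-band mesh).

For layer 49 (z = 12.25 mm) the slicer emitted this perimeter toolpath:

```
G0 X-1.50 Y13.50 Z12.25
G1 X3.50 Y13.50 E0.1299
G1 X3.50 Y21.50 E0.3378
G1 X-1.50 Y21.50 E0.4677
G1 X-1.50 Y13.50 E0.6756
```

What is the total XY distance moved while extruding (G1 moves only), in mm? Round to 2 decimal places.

Sum the Euclidean lengths of each G1 segment: total = 26.00 mm.

26.00 mm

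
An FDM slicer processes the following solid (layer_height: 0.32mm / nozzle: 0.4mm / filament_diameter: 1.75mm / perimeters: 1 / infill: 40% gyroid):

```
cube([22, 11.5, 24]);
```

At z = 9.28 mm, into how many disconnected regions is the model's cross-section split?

1

At z = 9.28 mm: the 22×11.5 cube contributes its full rectangle. The result has 1 disconnected region.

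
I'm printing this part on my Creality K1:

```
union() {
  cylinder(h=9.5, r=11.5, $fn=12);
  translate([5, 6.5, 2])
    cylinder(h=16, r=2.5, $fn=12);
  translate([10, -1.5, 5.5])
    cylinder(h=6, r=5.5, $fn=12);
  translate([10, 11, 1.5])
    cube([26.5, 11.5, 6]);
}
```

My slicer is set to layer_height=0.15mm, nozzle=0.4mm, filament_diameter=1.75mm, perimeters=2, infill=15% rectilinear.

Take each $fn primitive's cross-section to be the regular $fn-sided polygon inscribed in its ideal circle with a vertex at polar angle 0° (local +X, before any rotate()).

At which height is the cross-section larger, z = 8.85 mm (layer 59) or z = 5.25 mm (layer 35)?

Layer 59 (z = 8.85): the r=11.5 cylinder contributes a regular 12-gon of circumradius 11.5 (area = (12/2)·11.500²·sin(360°/12) = 396.75 mm²); the cylinder at (5, 6.5): section is a regular 12-gon, circumradius r=2.5 (area = (12/2)·2.500²·sin(360°/12) = 18.75 mm²); the r=5.5 cylinder at (10, -1.5) gives a regular 12-gon of circumradius 5.5 (constant along its height) (area = (12/2)·5.500²·sin(360°/12) = 90.75 mm²); the cube at (10, 11) is not intersected at this z (z outside [1.5, 7.5]); Taking the union: the regions partially overlap — summed areas 506.25 mm² minus the doubly-counted overlap 71.49 mm² gives 434.76 mm² — area = 434.76 mm². So its area = 434.76 mm². Layer 35 (z = 5.25): the r=11.5 cylinder gives a regular 12-gon of circumradius 11.5 (constant along its height) (area = (12/2)·11.500²·sin(360°/12) = 396.75 mm²); the r=2.5 cylinder at (5, 6.5) gives a regular 12-gon of circumradius 2.5 (constant along its height) (area = (12/2)·2.500²·sin(360°/12) = 18.75 mm²); the cylinder at (10, -1.5) does not reach this height (z outside [5.5, 11.5]); the 26.5×11.5 cube at (10, 11) contributes its full rectangle (area 304.75 mm²); Merging all regions: the regions partially overlap — summed areas 720.25 mm² minus the doubly-counted overlap 18.75 mm² gives 701.50 mm² — area = 701.50 mm². So its area = 701.50 mm². Layer 35 is larger (701.50 vs 434.76 mm²).

layer 35 (z = 5.25 mm)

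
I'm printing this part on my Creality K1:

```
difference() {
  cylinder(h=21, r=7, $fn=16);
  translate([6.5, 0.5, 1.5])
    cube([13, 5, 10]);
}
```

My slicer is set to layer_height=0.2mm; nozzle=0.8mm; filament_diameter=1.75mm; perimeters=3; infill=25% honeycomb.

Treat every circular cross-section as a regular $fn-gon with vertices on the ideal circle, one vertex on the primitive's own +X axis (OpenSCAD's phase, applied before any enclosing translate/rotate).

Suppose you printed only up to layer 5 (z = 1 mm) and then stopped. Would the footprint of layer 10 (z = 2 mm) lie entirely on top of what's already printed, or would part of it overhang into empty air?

Compare the two slices. At z = 1: the cylinder: section is a regular 16-gon, circumradius r=7 (area = (16/2)·7.000²·sin(360°/16) = 150.01 mm²); the cube at (6.5, 0.5) does not reach this height (z outside [1.5, 11.5]); Subtracting the remaining from the first: none of the subtracted shapes is present at this height, so the r=7 cylinder is unchanged — area = 150.01 mm². At z = 2: the cylinder: section is a regular 16-gon, circumradius r=7 (area = (16/2)·7.000²·sin(360°/16) = 150.01 mm²); the cube at (6.5, 0.5) is present — its section is the full 13×5 rectangle (area 65.00 mm²); After the difference (first − rest): starting from the r=7 cylinder (150.01 mm²), the 13×5 cube at (6.5, 0.5) partially overlaps it — only the 0.40 mm² overlap (of its 65.00 mm²) is removed, clipping the outline — area = 149.61 mm². Checking containment: the cross-section at z = 2 is a subset of the cross-section at z = 1.

entirely on top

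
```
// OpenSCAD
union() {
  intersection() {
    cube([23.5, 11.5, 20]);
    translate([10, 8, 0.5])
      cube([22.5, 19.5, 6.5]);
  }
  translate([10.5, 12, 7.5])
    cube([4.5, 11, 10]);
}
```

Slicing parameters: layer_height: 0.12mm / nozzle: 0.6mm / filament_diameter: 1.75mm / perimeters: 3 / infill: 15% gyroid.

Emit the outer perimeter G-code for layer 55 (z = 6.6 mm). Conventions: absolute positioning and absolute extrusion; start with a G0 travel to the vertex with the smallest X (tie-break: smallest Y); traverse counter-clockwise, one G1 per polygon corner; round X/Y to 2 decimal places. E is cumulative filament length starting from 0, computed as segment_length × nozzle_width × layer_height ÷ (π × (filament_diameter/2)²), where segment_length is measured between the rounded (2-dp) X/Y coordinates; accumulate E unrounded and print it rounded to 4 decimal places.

G0 X10.00 Y8.00 Z6.60
G1 X23.50 Y8.00 E0.4041
G1 X23.50 Y11.50 E0.5089
G1 X10.00 Y11.50 E0.9130
G1 X10.00 Y8.00 E1.0178

At z = 6.6 mm: the cube (footprint 23.5×11.5) is included at this height; the 22.5×19.5 cube at (10, 8) contributes its full rectangle; Keeping only the common overlap: the 22.5×19.5 cube at (10, 8) partially overlaps the 23.5×11.5 cube; clipping to the common part keeps 47.25 mm² — 1 connected region; the cube at (10.5, 12) does not reach this height (z outside [7.5, 17.5]); Taking the union: only that combined region is present, so the union is just that shape — 1 connected region. The outline is a single polygon with 4 vertices. Extrusion per mm of travel: 0.6 × 0.12 / (π × 0.875²) = 0.029934. Accumulating E over each segment gives final E = 1.0178.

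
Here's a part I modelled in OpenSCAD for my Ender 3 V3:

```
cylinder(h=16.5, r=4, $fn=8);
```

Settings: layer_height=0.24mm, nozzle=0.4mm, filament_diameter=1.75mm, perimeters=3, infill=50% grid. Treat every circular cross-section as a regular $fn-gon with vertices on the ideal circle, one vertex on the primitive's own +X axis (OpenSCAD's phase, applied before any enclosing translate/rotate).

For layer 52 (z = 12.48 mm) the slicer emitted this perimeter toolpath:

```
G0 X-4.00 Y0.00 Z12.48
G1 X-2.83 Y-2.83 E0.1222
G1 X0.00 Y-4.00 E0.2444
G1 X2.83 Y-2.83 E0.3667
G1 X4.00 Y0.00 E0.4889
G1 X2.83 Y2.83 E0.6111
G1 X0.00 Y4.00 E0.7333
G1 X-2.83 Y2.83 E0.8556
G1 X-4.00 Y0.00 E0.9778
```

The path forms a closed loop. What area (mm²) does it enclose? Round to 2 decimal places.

45.28 mm²

Apply the shoelace formula to the sequence of (X, Y) vertices; enclosed area = 45.28 mm².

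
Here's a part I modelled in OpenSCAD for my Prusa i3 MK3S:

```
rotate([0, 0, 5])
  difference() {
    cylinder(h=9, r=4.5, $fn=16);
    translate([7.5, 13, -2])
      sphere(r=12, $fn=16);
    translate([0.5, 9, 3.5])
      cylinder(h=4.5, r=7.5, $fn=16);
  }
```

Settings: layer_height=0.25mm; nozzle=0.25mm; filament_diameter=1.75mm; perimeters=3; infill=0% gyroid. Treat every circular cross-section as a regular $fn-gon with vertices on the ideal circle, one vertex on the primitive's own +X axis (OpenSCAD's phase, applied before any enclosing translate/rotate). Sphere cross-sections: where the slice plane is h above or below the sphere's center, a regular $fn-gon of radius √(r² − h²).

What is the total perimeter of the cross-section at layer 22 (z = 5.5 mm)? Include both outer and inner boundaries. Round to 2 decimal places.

At z = 5.5 mm: the r=4.5 cylinder gives a regular 16-gon of circumradius 4.5 (constant along its height) (perimeter = 2·16·4.500·sin(180°/16) = 28.09 mm); the r=12 sphere at (7.5, 13) contributes a regular 16-gon of circumradius √(12²−7.5²) = 9.367 (perimeter = 2·16·9.367·sin(180°/16) = 58.48 mm); the r=7.5 cylinder at (0.5, 9) gives a regular 16-gon of circumradius 7.5 (constant along its height) (perimeter = 2·16·7.500·sin(180°/16) = 46.82 mm); After the difference (first − rest): starting from the r=4.5 cylinder, the r=12 sphere at (7.5, 13) misses the remaining region (no effect); the r=7.5 cylinder at (0.5, 9) partially overlaps it — only the 14.28 mm² overlap (of its 172.21 mm²) is removed, clipping the outline — boundary = 27.17 mm; (rotated 5° about Z; rotation is an isometry so areas/perimeters/island counts are preserved). Overall, the cross-section is a single solid region. Total boundary length (outer) = 27.17 mm.

27.17 mm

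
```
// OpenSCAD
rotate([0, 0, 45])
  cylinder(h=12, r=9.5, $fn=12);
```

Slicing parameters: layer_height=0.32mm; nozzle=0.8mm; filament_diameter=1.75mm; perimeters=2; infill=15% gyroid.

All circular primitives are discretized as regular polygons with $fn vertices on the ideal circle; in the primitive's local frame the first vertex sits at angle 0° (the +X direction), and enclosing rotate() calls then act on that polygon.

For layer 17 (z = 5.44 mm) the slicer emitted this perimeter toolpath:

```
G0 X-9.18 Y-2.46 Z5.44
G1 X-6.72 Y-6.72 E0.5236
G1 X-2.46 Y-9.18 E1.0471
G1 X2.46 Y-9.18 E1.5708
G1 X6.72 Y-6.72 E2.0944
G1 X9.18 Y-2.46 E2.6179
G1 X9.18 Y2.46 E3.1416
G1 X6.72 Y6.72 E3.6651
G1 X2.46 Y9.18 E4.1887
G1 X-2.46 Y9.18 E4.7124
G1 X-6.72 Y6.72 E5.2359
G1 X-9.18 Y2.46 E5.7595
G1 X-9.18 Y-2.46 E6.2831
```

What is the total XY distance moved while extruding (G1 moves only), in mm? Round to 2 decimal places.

Sum the Euclidean lengths of each G1 segment: total = 59.03 mm.

59.03 mm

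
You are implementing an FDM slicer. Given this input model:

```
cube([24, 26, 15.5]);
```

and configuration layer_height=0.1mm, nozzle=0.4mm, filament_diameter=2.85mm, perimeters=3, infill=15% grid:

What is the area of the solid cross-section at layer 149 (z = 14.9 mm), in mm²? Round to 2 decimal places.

624.00 mm²

At z = 14.9 mm: the cube is present — its section is the full 24×26 rectangle (area 624.00 mm²). Overall, the cross-section is a single solid region. Net area = 624.00 mm².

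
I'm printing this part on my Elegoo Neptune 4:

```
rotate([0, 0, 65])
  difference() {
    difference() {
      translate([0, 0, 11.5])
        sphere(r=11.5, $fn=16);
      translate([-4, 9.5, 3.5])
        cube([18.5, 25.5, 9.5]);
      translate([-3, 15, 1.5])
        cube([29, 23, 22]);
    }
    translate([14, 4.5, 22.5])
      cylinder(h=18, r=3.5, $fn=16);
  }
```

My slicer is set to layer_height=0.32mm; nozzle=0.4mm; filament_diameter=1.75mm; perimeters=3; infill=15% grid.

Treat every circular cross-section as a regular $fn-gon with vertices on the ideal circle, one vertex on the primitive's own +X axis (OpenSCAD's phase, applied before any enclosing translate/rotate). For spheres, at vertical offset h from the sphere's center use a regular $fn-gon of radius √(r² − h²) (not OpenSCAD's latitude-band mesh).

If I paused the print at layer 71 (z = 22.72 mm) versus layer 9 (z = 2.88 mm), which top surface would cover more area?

layer 9 (z = 2.88 mm)

Layer 71 (z = 22.72): the r=11.5 sphere contributes a regular 16-gon of circumradius √(11.5²−11.22²) = 2.522 (area = (16/2)·2.522²·sin(360°/16) = 19.48 mm²); the cube at (-4, 9.5) is not intersected at this z (z outside [3.5, 13]); the cube at (-3, 15) (footprint 29×23) is included at this height (area 667.00 mm²); Taking the first minus the rest: starting from the r=11.5 sphere (19.48 mm²), the 29×23 cube at (-3, 15) misses the remaining region (no effect) — area = 19.48 mm²; the r=3.5 cylinder at (14, 4.5) gives a regular 16-gon of circumradius 3.5 (constant along its height) (area = (16/2)·3.500²·sin(360°/16) = 37.50 mm²); Taking the first minus the rest: starting from the result so far (19.48 mm²), the r=3.5 cylinder at (14, 4.5) misses the remaining region (no effect) — area = 19.48 mm²; (whole slice rotated 65° about Z — lengths, areas and connectivity unchanged). So its area = 19.48 mm². Layer 9 (z = 2.88): the r=11.5 sphere contributes a regular 16-gon of circumradius √(11.5²−8.62²) = 7.612 (area = (16/2)·7.612²·sin(360°/16) = 177.40 mm²); the cube at (-4, 9.5) is not intersected at this z (z outside [3.5, 13]); the cube at (-3, 15) is present — its section is the full 29×23 rectangle (area 667.00 mm²); After the difference (first − rest): starting from the r=11.5 sphere (177.40 mm²), the 29×23 cube at (-3, 15) misses the remaining region (no effect) — area = 177.40 mm²; the cylinder at (14, 4.5) does not reach this height (z outside [22.5, 40.5]); After the difference (first − rest): none of the subtracted shapes is present at this height, so that combined region is unchanged — area = 177.40 mm²; (whole slice rotated 65° about Z — lengths, areas and connectivity unchanged). So its area = 177.40 mm². Layer 9 is larger (177.40 vs 19.48 mm²).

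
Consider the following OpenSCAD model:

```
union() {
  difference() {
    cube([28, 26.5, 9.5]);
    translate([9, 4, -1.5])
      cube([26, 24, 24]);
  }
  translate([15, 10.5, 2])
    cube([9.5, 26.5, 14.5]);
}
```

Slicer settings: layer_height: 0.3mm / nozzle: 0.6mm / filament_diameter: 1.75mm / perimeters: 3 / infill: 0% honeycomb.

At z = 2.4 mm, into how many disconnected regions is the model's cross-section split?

2

At z = 2.4 mm: the cube is present — its section is the full 28×26.5 rectangle; the cube at (9, 4) (footprint 26×24) is included at this height; After the difference (first − rest): starting from the 28×26.5 cube, the 26×24 cube at (9, 4) partially overlaps it — only the 427.50 mm² overlap (of its 624.00 mm²) is removed, clipping the outline — 1 connected region; the 9.5×26.5 cube at (15, 10.5) contributes its full rectangle; Combining (union): the 2 present regions are separate (no shared area or edge), so areas and boundary lengths simply add and each stays a separate island — 2 connected regions. The result has 2 disconnected regions.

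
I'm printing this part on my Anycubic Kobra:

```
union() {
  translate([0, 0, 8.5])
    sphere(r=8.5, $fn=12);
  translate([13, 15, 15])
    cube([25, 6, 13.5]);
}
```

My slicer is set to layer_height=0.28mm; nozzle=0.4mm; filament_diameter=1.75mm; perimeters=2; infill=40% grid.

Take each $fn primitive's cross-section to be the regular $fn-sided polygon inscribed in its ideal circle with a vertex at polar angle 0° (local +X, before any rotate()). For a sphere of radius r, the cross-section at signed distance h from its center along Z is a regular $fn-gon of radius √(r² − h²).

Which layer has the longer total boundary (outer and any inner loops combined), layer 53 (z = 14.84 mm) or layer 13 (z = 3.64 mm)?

Layer 53 (z = 14.84): the r=8.5 sphere slices to a regular 12-gon of circumradius 5.662 (√(r²−h²) with h=6.34 from center) (perimeter = 2·12·5.662·sin(180°/12) = 35.17 mm); the cube at (13, 15) is not intersected at this z (z outside [15, 28.5]); Taking the union: only the r=8.5 sphere is present, so the union is just that shape — boundary = 35.17 mm. So its perimeter = 35.17 mm. Layer 13 (z = 3.64): the r=8.5 sphere slices to a regular 12-gon of circumradius 6.974 (√(r²−h²) with h=4.86 from center) (perimeter = 2·12·6.974·sin(180°/12) = 43.32 mm); the cube at (13, 15) does not reach this height (z outside [15, 28.5]); Taking the union: only the r=8.5 sphere is present, so the union is just that shape — boundary = 43.32 mm. So its perimeter = 43.32 mm. Layer 13 is larger (43.32 vs 35.17 mm).

layer 13 (z = 3.64 mm)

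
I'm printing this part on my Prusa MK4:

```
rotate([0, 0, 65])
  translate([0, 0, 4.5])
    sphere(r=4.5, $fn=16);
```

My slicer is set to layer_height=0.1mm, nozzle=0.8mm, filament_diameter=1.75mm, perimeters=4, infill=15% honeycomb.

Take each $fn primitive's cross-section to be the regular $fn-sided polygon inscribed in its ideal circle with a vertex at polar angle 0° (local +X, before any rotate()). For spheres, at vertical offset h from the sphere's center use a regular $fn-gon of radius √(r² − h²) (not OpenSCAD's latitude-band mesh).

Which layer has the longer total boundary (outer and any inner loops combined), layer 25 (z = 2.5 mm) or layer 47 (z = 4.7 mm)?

Layer 25 (z = 2.5): the r=4.5 sphere contributes a regular 16-gon of circumradius √(4.5²−2²) = 4.031 (perimeter = 2·16·4.031·sin(180°/16) = 25.17 mm); (rotated 65° about Z; rotation is an isometry so areas/perimeters/island counts are preserved). So its perimeter = 25.17 mm. Layer 47 (z = 4.7): the sphere: section is a regular 16-gon, circumradius = √(r²−h²) = √(4.5²−0.2²) = 4.496 (perimeter = 2·16·4.496·sin(180°/16) = 28.07 mm); (whole slice rotated 65° about Z — lengths, areas and connectivity unchanged). So its perimeter = 28.07 mm. Layer 47 is larger (28.07 vs 25.17 mm).

layer 47 (z = 4.7 mm)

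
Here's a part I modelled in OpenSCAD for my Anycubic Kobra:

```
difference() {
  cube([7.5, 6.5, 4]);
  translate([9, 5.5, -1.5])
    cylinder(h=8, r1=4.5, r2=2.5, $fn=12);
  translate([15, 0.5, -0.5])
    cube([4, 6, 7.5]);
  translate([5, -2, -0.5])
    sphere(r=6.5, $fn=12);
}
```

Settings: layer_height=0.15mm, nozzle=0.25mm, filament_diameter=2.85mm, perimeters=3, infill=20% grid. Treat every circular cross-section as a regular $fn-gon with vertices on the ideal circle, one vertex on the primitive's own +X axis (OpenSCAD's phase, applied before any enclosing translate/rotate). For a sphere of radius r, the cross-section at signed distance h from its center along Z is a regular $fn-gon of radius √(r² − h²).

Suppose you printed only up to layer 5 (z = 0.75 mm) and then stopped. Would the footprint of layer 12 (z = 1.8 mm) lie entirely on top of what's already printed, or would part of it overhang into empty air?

part overhangs

Compare the two slices. At z = 0.75: the cube is present — its section is the full 7.5×6.5 rectangle (area 48.75 mm²); the cone at (9, 5.5) (r1=4.5→r2=2.5) has section circumradius 3.938 here — a regular 12-gon (area = (12/2)·3.938²·sin(360°/12) = 46.51 mm²); the cube at (15, 0.5) is present — its section is the full 4×6 rectangle (area 24.00 mm²); the r=6.5 sphere at (5, -2) contributes a regular 12-gon of circumradius √(6.5²−1.25²) = 6.379 (area = (12/2)·6.379²·sin(360°/12) = 122.06 mm²); Taking the first minus the rest: starting from the 7.5×6.5 cube (48.75 mm²), the cone at (9, 5.5) partially overlaps it — only the 8.33 mm² overlap (of its 46.51 mm²) is removed, clipping the outline; the 4×6 cube at (15, 0.5) misses the remaining region (no effect); the r=6.5 sphere at (5, -2) partially overlaps it — only the 24.81 mm² overlap (of its 122.06 mm²) is removed, clipping the outline — area = 15.61 mm². At z = 1.8: the 7.5×6.5 cube contributes its full rectangle (area 48.75 mm²); the cone at (9, 5.5) contributes a regular 12-gon of circumradius 3.675 (interpolated between r1=4.5 and r2=2.5 at t=0.412) (area = (12/2)·3.675²·sin(360°/12) = 40.52 mm²); the 4×6 cube at (15, 0.5) contributes its full rectangle (area 24.00 mm²); the r=6.5 sphere at (5, -2) contributes a regular 12-gon of circumradius √(6.5²−2.3²) = 6.079 (area = (12/2)·6.079²·sin(360°/12) = 110.88 mm²); After the difference (first − rest): starting from the 7.5×6.5 cube (48.75 mm²), the cone at (9, 5.5) partially overlaps it — only the 6.96 mm² overlap (of its 40.52 mm²) is removed, clipping the outline; the 4×6 cube at (15, 0.5) misses the remaining region (no effect); the r=6.5 sphere at (5, -2) partially overlaps it — only the 23.67 mm² overlap (of its 110.88 mm²) is removed, clipping the outline — area = 18.12 mm². Checking containment: at z = 1.8 the cross-section extends beyond the z = 0.75 cross-section by about 2.51 mm².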